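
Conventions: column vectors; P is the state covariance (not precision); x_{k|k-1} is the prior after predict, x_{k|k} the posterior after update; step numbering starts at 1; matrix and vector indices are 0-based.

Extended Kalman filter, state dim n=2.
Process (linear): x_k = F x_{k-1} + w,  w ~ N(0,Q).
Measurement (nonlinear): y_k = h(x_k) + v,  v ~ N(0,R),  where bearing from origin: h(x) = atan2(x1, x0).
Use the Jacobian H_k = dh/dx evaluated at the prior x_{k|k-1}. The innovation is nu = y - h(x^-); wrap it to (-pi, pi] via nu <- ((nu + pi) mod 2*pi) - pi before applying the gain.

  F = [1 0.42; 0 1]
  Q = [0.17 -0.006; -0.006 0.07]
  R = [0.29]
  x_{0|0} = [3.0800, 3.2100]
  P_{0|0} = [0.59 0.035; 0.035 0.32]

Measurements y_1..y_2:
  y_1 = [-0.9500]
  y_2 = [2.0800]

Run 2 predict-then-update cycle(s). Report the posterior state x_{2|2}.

step 1: x^-=[4.4282, 3.2100]  P^-=[0.8458 0.1634; 0.1634 0.3900]  H_jac=[-0.1073 0.1480]  S=[0.3031]  K=[-0.2197; 0.1326]  nu=[-1.5772]  x^+=[4.7747, 3.0008]  P^+=[0.8312 0.1722; 0.1722 0.3847]
step 2: x^-=[6.0350, 3.0008]  P^-=[1.2138 0.3278; 0.3278 0.4547]  H_jac=[-0.0661 0.1329]  S=[0.2976]  K=[-0.1231; 0.1302]  nu=[1.6186]  x^+=[5.8358, 3.2116]  P^+=[1.2092 0.3326; 0.3326 0.4496]

x_post = [5.8358, 3.2116]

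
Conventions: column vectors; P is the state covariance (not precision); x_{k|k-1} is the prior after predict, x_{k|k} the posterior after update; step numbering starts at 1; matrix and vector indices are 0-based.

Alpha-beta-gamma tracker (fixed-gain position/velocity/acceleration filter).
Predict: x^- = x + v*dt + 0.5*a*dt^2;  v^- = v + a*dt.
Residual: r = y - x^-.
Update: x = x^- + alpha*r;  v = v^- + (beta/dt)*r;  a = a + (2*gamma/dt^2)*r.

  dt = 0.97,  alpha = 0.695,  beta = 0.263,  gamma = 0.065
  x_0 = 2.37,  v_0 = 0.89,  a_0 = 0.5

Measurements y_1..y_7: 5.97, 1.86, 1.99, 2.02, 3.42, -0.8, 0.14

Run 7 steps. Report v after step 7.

step 1: x_pred=3.4685  r=2.5015  x^+=5.2071  v^+=2.0532  a^+=0.8456
step 2: x_pred=7.5965  r=-5.7365  x^+=3.6096  v^+=1.3181  a^+=0.0530
step 3: x_pred=4.9132  r=-2.9232  x^+=2.8816  v^+=0.5770  a^+=-0.3509
step 4: x_pred=3.2762  r=-1.2562  x^+=2.4031  v^+=-0.1039  a^+=-0.5244
step 5: x_pred=2.0556  r=1.3644  x^+=3.0039  v^+=-0.2427  a^+=-0.3359
step 6: x_pred=2.6104  r=-3.4104  x^+=0.2402  v^+=-1.4932  a^+=-0.8071
step 7: x_pred=-1.5879  r=1.7279  x^+=-0.3870  v^+=-1.8076  a^+=-0.5684

v_post = -1.8076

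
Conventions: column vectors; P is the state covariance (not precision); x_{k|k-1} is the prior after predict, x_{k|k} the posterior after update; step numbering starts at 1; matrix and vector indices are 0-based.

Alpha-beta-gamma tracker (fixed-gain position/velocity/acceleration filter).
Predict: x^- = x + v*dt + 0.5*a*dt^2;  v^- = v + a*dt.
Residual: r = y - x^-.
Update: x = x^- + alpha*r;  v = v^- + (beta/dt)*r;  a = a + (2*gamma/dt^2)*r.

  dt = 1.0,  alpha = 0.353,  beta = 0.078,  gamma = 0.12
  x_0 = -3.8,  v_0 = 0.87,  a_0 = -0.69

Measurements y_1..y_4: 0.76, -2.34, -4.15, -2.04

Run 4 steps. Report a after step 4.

step 1: x_pred=-3.2750  r=4.0350  x^+=-1.8506  v^+=0.4947  a^+=0.2784
step 2: x_pred=-1.2167  r=-1.1233  x^+=-1.6132  v^+=0.6855  a^+=0.0088
step 3: x_pred=-0.9233  r=-3.2267  x^+=-2.0623  v^+=0.4426  a^+=-0.7656
step 4: x_pred=-2.0025  r=-0.0375  x^+=-2.0157  v^+=-0.3259  a^+=-0.7746

a_post = -0.7746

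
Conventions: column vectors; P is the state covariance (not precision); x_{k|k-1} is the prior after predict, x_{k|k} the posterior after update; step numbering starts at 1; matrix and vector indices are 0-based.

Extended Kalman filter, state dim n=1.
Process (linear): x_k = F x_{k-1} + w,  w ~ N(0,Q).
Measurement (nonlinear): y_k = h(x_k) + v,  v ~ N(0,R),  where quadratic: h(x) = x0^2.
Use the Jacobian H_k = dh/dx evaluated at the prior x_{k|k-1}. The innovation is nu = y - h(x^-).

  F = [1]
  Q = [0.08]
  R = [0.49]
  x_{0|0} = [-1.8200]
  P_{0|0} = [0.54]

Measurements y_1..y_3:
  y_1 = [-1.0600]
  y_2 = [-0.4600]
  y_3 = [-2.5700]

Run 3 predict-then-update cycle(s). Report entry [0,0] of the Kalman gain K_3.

K[0,0] = -0.2402

step 1: x^-=[-1.8200]  P^-=[0.6200]  H_jac=[-3.6400]  S=[8.7048]  K=[-0.2593]  nu=[-4.3724]  x^+=[-0.6864]  P^+=[0.0349]
step 2: x^-=[-0.6864]  P^-=[0.1149]  H_jac=[-1.3728]  S=[0.7065]  K=[-0.2233]  nu=[-0.9312]  x^+=[-0.4785]  P^+=[0.0797]
step 3: x^-=[-0.4785]  P^-=[0.1597]  H_jac=[-0.9571]  S=[0.6363]  K=[-0.2402]  nu=[-2.7990]  x^+=[0.1938]  P^+=[0.1230]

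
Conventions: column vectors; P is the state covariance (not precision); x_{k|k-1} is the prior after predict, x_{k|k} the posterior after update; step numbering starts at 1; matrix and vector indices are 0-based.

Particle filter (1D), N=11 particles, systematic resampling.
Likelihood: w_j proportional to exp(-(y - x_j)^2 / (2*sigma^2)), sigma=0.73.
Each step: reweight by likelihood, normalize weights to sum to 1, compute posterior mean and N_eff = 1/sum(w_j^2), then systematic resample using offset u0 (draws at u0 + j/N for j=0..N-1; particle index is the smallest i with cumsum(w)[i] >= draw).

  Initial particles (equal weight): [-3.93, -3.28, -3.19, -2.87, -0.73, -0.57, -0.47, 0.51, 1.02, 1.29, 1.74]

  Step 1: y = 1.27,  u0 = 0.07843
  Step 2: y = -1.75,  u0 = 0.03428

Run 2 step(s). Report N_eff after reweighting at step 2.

step 1: w=[0.0000, 0.0000, 0.0000, 0.0000, 0.0068, 0.0121, 0.0169, 0.1681, 0.2725, 0.2889, 0.2349]  mean=1.1252  Neff=4.1394  idx=[7, 7, 8, 8, 8, 9, 9, 9, 10, 10, 10]
step 2: w=[0.4280, 0.4280, 0.0386, 0.0386, 0.0386, 0.0089, 0.0089, 0.0089, 0.0006, 0.0006, 0.0006]  mean=0.5918  Neff=2.6945  idx=[0, 0, 0, 0, 0, 1, 1, 1, 1, 1, 4]

N_eff = 2.6945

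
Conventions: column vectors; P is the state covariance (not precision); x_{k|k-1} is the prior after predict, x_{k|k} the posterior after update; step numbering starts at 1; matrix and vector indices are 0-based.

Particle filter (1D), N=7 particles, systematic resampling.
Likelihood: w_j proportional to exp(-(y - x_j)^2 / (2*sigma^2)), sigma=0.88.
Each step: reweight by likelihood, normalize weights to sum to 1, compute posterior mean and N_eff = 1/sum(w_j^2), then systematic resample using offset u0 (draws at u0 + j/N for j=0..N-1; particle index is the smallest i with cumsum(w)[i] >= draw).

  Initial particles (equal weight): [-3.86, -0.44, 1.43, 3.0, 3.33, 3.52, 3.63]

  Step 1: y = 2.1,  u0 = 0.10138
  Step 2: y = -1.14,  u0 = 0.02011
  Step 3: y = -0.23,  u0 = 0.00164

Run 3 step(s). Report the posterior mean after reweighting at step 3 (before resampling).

step 1: w=[0.0000, 0.0070, 0.3362, 0.2663, 0.1692, 0.1222, 0.0991]  mean=2.6299  Neff=4.2123  idx=[2, 2, 3, 3, 4, 5, 6]
step 2: w=[0.4994, 0.4994, 0.0006, 0.0006, 0.0001, 0.0000, 0.0000]  mean=1.4320  Neff=2.0050  idx=[0, 0, 0, 0, 1, 1, 1]
step 3: w=[0.1429, 0.1429, 0.1429, 0.1429, 0.1429, 0.1429, 0.1429]  mean=1.4300  Neff=7.0000  idx=[0, 1, 2, 3, 4, 5, 6]

post_mean = 1.4300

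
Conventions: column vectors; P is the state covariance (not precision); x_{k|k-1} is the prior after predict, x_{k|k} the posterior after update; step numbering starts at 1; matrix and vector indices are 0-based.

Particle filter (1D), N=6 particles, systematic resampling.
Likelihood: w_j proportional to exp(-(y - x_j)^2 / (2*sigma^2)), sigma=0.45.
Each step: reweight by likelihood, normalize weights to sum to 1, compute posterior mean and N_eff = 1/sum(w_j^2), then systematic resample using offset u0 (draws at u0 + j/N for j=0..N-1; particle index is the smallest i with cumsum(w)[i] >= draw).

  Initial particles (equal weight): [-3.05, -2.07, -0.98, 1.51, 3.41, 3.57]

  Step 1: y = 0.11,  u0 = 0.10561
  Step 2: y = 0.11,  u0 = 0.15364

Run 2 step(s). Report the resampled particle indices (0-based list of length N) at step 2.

resampled_idx = [0, 1, 2, 3, 4, 5]

step 1: w=[0.0000, 0.0001, 0.8704, 0.1294, 0.0000, 0.0000]  mean=-0.6579  Neff=1.2913  idx=[2, 2, 2, 2, 2, 3]
step 2: w=[0.1942, 0.1942, 0.1942, 0.1942, 0.1942, 0.0289]  mean=-0.9081  Neff=5.2785  idx=[0, 1, 2, 3, 4, 5]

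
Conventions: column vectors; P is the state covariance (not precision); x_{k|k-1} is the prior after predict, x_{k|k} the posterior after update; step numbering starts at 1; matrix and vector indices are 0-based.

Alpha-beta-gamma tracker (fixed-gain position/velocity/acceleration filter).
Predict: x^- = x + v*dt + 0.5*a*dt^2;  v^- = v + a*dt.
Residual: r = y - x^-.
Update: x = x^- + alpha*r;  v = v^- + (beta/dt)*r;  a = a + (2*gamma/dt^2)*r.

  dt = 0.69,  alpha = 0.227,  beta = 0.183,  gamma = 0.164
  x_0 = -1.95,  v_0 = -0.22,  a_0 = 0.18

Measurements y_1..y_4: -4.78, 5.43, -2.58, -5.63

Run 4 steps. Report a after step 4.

a_post = -2.3145

step 1: x_pred=-2.0590  r=-2.7210  x^+=-2.6766  v^+=-0.8175  a^+=-1.6946
step 2: x_pred=-3.6441  r=9.0741  x^+=-1.5843  v^+=0.4199  a^+=4.5568
step 3: x_pred=-0.2098  r=-2.3702  x^+=-0.7479  v^+=2.9354  a^+=2.9239
step 4: x_pred=1.9736  r=-7.6036  x^+=0.2476  v^+=2.9363  a^+=-2.3145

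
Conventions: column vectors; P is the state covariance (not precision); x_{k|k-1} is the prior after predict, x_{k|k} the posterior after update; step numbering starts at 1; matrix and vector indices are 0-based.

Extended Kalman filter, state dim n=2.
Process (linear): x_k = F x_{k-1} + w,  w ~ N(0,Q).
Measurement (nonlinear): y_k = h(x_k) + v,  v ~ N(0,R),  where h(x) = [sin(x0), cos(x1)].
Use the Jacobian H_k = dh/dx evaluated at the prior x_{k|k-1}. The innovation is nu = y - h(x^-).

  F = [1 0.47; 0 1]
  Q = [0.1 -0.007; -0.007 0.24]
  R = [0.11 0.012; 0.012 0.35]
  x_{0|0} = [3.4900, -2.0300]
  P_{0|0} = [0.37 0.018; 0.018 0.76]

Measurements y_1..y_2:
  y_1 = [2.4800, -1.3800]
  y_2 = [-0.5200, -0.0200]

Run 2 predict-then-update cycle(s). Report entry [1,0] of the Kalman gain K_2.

K[1,0] = 0.3838

step 1: x^-=[2.5359, -2.0300]  P^-=[0.6548 0.3682; 0.3682 1.0000]  H_jac=[-0.8221 0.0000; 0.0000 0.8964]  S=[0.5526 -0.2593; -0.2593 1.1535]  K=[-0.9390 0.0750; -0.2047 0.7311]  nu=[1.9107, -0.9368]  x^+=[0.6715, -3.1059]  P^+=[0.1245 0.0167; 0.0167 0.2827]
step 2: x^-=[-0.7883, -3.1059]  P^-=[0.3027 0.1426; 0.1426 0.5227]  H_jac=[0.7050 0.0000; 0.0000 0.0356]  S=[0.2605 0.0156; 0.0156 0.3507]  K=[0.8207 -0.0220; 0.3838 0.0361]  nu=[0.1892, 0.9794]  x^+=[-0.6546, -2.9980]  P^+=[0.1277 0.0605; 0.0605 0.4834]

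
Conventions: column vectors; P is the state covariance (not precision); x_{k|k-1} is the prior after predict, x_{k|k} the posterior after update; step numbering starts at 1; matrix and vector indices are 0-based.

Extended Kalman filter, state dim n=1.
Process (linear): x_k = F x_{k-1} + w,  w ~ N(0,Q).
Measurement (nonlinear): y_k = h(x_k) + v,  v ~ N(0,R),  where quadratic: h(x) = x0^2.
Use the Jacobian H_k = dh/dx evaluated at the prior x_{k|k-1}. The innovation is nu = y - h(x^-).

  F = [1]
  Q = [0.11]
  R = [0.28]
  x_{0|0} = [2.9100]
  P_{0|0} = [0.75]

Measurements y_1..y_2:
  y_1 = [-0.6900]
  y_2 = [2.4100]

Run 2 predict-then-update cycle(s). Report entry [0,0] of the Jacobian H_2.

step 1: x^-=[2.9100]  P^-=[0.8600]  H_jac=[5.8200]  S=[29.4103]  K=[0.1702]  nu=[-9.1581]  x^+=[1.3514]  P^+=[0.0082]
step 2: x^-=[1.3514]  P^-=[0.1182]  H_jac=[2.7028]  S=[1.1434]  K=[0.2794]  nu=[0.5837]  x^+=[1.5145]  P^+=[0.0289]

H_jac[0,0] = 2.7028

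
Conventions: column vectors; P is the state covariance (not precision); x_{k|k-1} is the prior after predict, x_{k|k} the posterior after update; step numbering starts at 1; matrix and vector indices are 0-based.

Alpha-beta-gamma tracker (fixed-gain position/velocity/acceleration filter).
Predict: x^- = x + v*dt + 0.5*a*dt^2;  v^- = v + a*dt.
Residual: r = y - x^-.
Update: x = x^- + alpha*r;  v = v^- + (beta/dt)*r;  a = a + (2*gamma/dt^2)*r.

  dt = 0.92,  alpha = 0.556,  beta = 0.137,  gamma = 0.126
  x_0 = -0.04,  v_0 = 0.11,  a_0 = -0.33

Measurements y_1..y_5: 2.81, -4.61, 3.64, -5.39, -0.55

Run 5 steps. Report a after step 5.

step 1: x_pred=-0.0785  r=2.8885  x^+=1.5275  v^+=0.2365  a^+=0.5300
step 2: x_pred=1.9694  r=-6.5794  x^+=-1.6887  v^+=-0.2556  a^+=-1.4289
step 3: x_pred=-2.5286  r=6.1686  x^+=0.9011  v^+=-0.6517  a^+=0.4077
step 4: x_pred=0.4741  r=-5.8641  x^+=-2.7863  v^+=-1.1498  a^+=-1.3383
step 5: x_pred=-4.4105  r=3.8605  x^+=-2.2641  v^+=-1.8061  a^+=-0.1889

a_post = -0.1889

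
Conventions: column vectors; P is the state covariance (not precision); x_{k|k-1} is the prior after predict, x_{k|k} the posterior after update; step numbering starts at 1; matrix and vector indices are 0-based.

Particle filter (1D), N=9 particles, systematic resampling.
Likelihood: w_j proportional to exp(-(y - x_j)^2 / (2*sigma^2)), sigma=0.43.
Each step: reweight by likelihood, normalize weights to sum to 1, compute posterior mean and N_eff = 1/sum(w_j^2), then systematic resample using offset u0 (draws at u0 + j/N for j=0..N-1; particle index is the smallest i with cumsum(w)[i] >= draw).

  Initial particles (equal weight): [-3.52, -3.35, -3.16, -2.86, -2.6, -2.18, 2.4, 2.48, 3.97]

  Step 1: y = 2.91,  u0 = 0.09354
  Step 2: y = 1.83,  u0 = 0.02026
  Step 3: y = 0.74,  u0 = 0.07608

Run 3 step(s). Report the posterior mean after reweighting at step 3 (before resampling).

post_mean = 2.4222

step 1: w=[0.0000, 0.0000, 0.0000, 0.0000, 0.0000, 0.0000, 0.4306, 0.5277, 0.0417]  mean=2.5077  Neff=2.1476  idx=[6, 6, 6, 6, 7, 7, 7, 7, 8]
step 2: w=[0.1414, 0.1414, 0.1414, 0.1414, 0.1086, 0.1086, 0.1086, 0.1086, 0.0000]  mean=2.4348  Neff=7.8646  idx=[0, 0, 1, 2, 3, 4, 5, 6, 7]
step 3: w=[0.1446, 0.1446, 0.1446, 0.1446, 0.1446, 0.0693, 0.0693, 0.0693, 0.0693]  mean=2.4222  Neff=8.0837  idx=[0, 1, 2, 2, 3, 4, 5, 6, 8]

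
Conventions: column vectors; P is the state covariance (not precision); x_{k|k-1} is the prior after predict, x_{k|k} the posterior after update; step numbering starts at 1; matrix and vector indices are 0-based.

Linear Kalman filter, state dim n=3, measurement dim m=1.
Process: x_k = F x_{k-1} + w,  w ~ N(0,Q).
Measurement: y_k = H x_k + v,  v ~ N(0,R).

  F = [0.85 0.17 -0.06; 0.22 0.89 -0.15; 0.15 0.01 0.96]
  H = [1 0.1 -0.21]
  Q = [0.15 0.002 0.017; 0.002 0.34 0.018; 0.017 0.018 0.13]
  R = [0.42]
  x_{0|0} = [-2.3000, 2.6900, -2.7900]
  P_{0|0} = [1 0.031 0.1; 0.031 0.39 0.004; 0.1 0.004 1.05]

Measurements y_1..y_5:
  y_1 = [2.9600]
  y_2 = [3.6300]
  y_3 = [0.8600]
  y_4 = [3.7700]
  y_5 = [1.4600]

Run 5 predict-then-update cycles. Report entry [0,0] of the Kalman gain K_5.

K[0,0] = 0.3954

step 1: x^-=[-1.3303, 2.3066, -2.9965]  P^-=[0.8862 0.2677 0.1671; 0.2677 0.7254 -0.0702; 0.1671 -0.0702 1.1492]  S=[1.3505]  K=[0.6501; 0.2629; -0.0602]  nu=[3.4304]  x^+=[0.8997, 3.2083, -3.2029]  P^+=[0.3155 0.0369 0.2199; 0.0369 0.6321 -0.0489; 0.2199 -0.0489 1.1443]
step 2: x^-=[1.5023, 3.5337, -2.9078]  P^-=[0.3896 0.1692 0.1632; 0.1692 0.8947 -0.1259; 0.1632 -0.1259 1.2543]  S=[0.8444]  K=[0.4408; 0.3376; -0.1336]  nu=[1.1637]  x^+=[2.0153, 3.9266, -3.0632]  P^+=[0.2255 0.0435 0.2129; 0.0435 0.7985 -0.0878; 0.2129 -0.0878 1.2392]
step 3: x^-=[2.5643, 4.3975, -2.5991]  P^-=[0.3331 0.1876 0.1347; 0.1876 1.0377 -0.1747; 0.1347 -0.1747 1.3369]  S=[0.8107]  K=[0.3991; 0.4047; -0.2017]  nu=[-2.6899]  x^+=[1.4907, 3.3089, -2.0567]  P^+=[0.2040 0.0567 0.2000; 0.0567 0.9049 -0.1086; 0.2000 -0.1086 1.3040]
step 4: x^-=[1.9530, 3.5814, -1.7177]  P^-=[0.3264 0.2142 0.1151; 0.2142 1.1340 -0.2022; 0.1151 -0.2022 1.3921]  S=[0.8221]  K=[0.3937; 0.4501; -0.2402]  nu=[1.0981]  x^+=[2.3853, 4.0757, -1.9815]  P^+=[0.1990 0.0685 0.1928; 0.0685 0.9674 -0.1133; 0.1928 -0.1133 1.3447]
step 5: x^-=[2.8393, 4.4494, -1.5037]  P^-=[0.3290 0.2339 0.1061; 0.2339 1.1905 -0.2114; 0.1061 -0.2114 1.4274]  S=[0.8350]  K=[0.3954; 0.4759; -0.2573]  nu=[-2.1400]  x^+=[1.9932, 3.4310, -0.9531]  P^+=[0.1985 0.0768 0.1910; 0.0768 1.0014 -0.1092; 0.1910 -0.1092 1.3721]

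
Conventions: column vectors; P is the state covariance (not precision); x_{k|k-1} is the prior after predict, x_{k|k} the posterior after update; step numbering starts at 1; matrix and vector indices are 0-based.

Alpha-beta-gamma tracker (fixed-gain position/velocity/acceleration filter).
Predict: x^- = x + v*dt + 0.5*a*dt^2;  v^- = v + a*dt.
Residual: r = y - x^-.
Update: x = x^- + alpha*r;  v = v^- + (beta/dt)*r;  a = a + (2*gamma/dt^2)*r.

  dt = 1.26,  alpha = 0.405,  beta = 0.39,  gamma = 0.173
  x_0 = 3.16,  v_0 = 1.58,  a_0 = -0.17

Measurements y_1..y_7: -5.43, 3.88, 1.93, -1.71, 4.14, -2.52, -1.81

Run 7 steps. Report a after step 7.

step 1: x_pred=5.0159  r=-10.4459  x^+=0.7853  v^+=-1.8674  a^+=-2.4466
step 2: x_pred=-3.5098  r=7.3898  x^+=-0.5169  v^+=-2.6628  a^+=-0.8360
step 3: x_pred=-4.5357  r=6.4657  x^+=-1.9171  v^+=-1.7149  a^+=0.5731
step 4: x_pred=-3.6230  r=1.9130  x^+=-2.8482  v^+=-0.4007  a^+=0.9900
step 5: x_pred=-2.5673  r=6.7073  x^+=0.1492  v^+=2.9227  a^+=2.4518
step 6: x_pred=5.7780  r=-8.2980  x^+=2.4173  v^+=3.4435  a^+=0.6433
step 7: x_pred=7.2668  r=-9.0768  x^+=3.5907  v^+=1.4446  a^+=-1.3349

a_post = -1.3349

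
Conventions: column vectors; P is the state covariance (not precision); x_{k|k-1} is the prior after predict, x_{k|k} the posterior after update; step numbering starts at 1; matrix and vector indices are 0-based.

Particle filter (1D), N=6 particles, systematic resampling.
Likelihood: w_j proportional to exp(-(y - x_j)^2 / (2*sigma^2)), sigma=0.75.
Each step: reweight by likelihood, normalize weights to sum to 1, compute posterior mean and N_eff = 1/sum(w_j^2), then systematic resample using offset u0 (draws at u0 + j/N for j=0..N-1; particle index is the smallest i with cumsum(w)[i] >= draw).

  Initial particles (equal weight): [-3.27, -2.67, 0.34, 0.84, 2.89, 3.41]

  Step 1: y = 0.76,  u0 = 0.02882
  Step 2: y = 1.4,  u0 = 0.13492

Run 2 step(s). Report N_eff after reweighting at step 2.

step 1: w=[0.0000, 0.0000, 0.4574, 0.5320, 0.0095, 0.0010]  mean=0.6334  Neff=2.0309  idx=[2, 2, 2, 3, 3, 3]
step 2: w=[0.1091, 0.1091, 0.1091, 0.2242, 0.2242, 0.2242]  mean=0.6763  Neff=5.3611  idx=[1, 2, 3, 4, 5, 5]

N_eff = 5.3611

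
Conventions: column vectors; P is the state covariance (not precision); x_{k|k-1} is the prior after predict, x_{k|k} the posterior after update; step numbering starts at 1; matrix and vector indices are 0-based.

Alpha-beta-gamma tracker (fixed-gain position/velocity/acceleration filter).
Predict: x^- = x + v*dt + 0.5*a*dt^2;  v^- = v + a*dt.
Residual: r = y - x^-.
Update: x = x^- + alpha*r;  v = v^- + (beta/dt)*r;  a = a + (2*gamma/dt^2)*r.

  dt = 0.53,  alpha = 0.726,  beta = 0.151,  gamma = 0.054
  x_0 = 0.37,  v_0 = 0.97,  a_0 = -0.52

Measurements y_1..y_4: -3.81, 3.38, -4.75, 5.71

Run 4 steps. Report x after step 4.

x_post = 2.9963

step 1: x_pred=0.8111  r=-4.6211  x^+=-2.5438  v^+=-0.6222  a^+=-2.2967
step 2: x_pred=-3.1961  r=6.5761  x^+=1.5781  v^+=0.0342  a^+=0.2317
step 3: x_pred=1.6288  r=-6.3788  x^+=-3.0022  v^+=-1.6604  a^+=-2.2208
step 4: x_pred=-4.1941  r=9.9041  x^+=2.9963  v^+=-0.0157  a^+=1.5871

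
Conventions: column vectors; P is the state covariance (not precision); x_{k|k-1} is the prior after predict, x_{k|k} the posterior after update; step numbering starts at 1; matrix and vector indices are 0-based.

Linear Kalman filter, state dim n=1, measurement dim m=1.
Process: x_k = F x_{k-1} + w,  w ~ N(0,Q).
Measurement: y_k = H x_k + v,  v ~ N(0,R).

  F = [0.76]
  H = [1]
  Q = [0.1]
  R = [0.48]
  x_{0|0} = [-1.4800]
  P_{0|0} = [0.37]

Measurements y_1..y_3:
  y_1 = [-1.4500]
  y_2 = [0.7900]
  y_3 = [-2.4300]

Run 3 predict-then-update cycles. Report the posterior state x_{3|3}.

step 1: x^-=[-1.1248]  P^-=[0.3137]  S=[0.7937]  K=[0.3952]  nu=[-0.3252]  x^+=[-1.2533]  P^+=[0.1897]
step 2: x^-=[-0.9525]  P^-=[0.2096]  S=[0.6896]  K=[0.3039]  nu=[1.7425]  x^+=[-0.4229]  P^+=[0.1459]
step 3: x^-=[-0.3214]  P^-=[0.1843]  S=[0.6643]  K=[0.2774]  nu=[-2.1086]  x^+=[-0.9063]  P^+=[0.1331]

x_post = [-0.9063]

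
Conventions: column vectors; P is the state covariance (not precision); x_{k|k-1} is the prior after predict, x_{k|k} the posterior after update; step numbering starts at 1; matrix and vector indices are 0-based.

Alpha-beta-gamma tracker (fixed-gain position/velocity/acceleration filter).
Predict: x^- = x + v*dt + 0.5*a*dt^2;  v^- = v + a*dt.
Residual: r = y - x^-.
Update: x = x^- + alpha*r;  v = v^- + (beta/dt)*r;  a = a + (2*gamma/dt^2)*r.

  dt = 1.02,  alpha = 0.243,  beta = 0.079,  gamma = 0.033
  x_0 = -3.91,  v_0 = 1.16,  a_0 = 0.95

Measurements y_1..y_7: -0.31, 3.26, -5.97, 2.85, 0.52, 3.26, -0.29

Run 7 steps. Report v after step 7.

v_post = 0.5169

step 1: x_pred=-2.2326  r=1.9226  x^+=-1.7654  v^+=2.2779  a^+=1.0720
step 2: x_pred=1.1157  r=2.1443  x^+=1.6368  v^+=3.5374  a^+=1.2080
step 3: x_pred=5.8733  r=-11.8433  x^+=2.9954  v^+=3.8523  a^+=0.4567
step 4: x_pred=7.1623  r=-4.3123  x^+=6.1144  v^+=3.9841  a^+=0.1831
step 5: x_pred=10.2734  r=-9.7534  x^+=7.9033  v^+=3.4155  a^+=-0.4356
step 6: x_pred=11.1605  r=-7.9005  x^+=9.2407  v^+=2.3593  a^+=-0.9368
step 7: x_pred=11.1599  r=-11.4499  x^+=8.3775  v^+=0.5169  a^+=-1.6631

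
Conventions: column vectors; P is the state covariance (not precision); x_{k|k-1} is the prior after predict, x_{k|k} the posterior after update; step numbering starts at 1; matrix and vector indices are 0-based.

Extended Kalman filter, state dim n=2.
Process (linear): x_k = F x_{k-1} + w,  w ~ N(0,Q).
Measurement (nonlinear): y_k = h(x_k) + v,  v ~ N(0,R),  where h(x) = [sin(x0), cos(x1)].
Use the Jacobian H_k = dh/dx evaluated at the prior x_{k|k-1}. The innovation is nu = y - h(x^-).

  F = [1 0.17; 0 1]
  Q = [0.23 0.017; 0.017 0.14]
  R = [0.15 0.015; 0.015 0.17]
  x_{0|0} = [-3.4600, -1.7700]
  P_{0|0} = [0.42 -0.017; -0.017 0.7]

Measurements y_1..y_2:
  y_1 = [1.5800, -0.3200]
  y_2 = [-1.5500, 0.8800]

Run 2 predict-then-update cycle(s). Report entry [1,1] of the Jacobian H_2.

step 1: x^-=[-3.7609, -1.7700]  P^-=[0.6644 0.1190; 0.1190 0.8400]  H_jac=[-0.8143 0.0000; 0.0000 0.9802]  S=[0.5906 -0.0800; -0.0800 0.9771]  K=[-0.9101 0.0449; -0.0505 0.8385]  nu=[0.9995, -0.1221]  x^+=[-4.6760, -1.9229]  P^+=[0.1668 -0.0061; -0.0061 0.1447]
step 2: x^-=[-5.0029, -1.9229]  P^-=[0.3989 0.0354; 0.0354 0.2847]  H_jac=[0.2865 0.0000; 0.0000 0.9387]  S=[0.1827 0.0245; 0.0245 0.4208]  K=[0.6196 0.0430; -0.0299 0.6367]  nu=[-2.5081, 1.2249]  x^+=[-6.5043, -1.0680]  P^+=[0.3267 0.0177; 0.0177 0.1148]

H_jac[1,1] = 0.9387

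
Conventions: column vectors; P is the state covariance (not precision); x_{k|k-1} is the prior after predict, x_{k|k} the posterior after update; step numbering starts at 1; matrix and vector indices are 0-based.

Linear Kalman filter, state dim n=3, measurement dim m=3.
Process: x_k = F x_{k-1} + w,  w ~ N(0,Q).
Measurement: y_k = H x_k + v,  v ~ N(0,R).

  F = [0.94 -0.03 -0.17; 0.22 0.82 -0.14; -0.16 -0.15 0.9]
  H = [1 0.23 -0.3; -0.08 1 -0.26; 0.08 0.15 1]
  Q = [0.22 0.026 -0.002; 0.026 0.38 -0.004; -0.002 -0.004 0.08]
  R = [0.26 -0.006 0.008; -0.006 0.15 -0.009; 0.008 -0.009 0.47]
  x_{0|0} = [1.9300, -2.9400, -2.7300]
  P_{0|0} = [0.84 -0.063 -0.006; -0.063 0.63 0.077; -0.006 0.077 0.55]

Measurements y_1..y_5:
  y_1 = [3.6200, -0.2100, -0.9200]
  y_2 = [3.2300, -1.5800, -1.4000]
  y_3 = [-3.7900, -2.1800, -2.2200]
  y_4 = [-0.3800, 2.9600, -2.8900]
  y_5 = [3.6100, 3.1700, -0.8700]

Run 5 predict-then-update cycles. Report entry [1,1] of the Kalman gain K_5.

step 1: x^-=[2.3665, -1.6040, -2.3248]  P^-=[0.9849 0.1398 -0.2064; 0.1398 0.8150 -0.1129; -0.2064 -0.1129 0.5391]  S=[1.5403 0.3712 -0.2456; 0.3712 1.0355 -0.1114; -0.2456 -0.1114 0.9702]  K=[0.7466 -0.1503 0.0618; 0.0631 0.7958 0.1285; -0.1513 -0.1238 0.4687]  nu=[0.9250, 0.9789, 1.4561]  x^+=[3.0000, -0.5795, -1.9035]  P^+=[0.2032 -0.0059 0.0210; -0.0059 0.1265 0.0352; 0.0210 0.0352 0.2132]
step 2: x^-=[3.1610, 0.4513, -2.1062]  P^-=[0.3998 0.0572 -0.0455; 0.0572 0.4676 -0.0212; -0.0455 -0.0212 0.2449]  S=[0.7631 0.1632 -0.0561; 0.1632 0.6367 -0.0170; -0.0561 -0.0170 0.7157]  K=[0.5809 -0.0897 0.0365; 0.0778 0.7186 0.0979; -0.1198 -0.0883 0.3212]  nu=[-0.6666, -2.3261, 0.3857]  x^+=[2.9965, -1.2342, -1.6970]  P^+=[0.1555 -0.0021 0.0105; -0.0021 0.1124 0.0235; 0.0105 0.0235 0.1464]
step 3: x^-=[3.1422, -0.1152, -1.8216]  P^-=[0.3587 0.0523 -0.0379; 0.0523 0.4592 -0.0213; -0.0379 -0.0213 0.1957]  S=[0.7104 0.1541 -0.0383; 0.1541 0.6258 -0.0064; -0.0383 -0.0064 0.6671]  K=[0.5576 -0.0836 0.0292; 0.0805 0.7169 0.0891; -0.1105 -0.0804 0.2769]  nu=[-7.4522, -2.2870, -0.6325]  x^+=[-0.8408, -2.4115, -0.9894]  P^+=[0.1485 -0.0023 0.0074; -0.0023 0.1112 0.0196; 0.0074 0.0196 0.1264]
step 4: x^-=[-0.5498, -2.0239, -0.3942]  P^-=[0.3529 0.0513 -0.0364; 0.0513 0.4586 -0.0220; -0.0364 -0.0220 0.1812]  S=[0.7020 0.1522 -0.0333; 0.1522 0.6248 -0.0035; -0.0333 -0.0035 0.6526]  K=[0.5544 -0.0828 0.0271; 0.0813 0.7173 0.0861; -0.1071 -0.0783 0.2623]  nu=[0.5170, 4.8374, -2.1482]  x^+=[-0.7220, 1.3029, -1.3917]  P^+=[0.1474 -0.0025 0.0065; -0.0025 0.1109 0.0182; 0.0065 0.0182 0.1199]
step 5: x^-=[-0.4812, 1.1044, -1.3325]  P^-=[0.3520 0.0511 -0.0360; 0.0511 0.4585 -0.0223; -0.0360 -0.0223 0.1764]  S=[0.7004 0.1517 -0.0316; 0.1517 0.6246 -0.0026; -0.0316 -0.0026 0.6478]  K=[0.5540 -0.0827 0.0264; 0.0815 0.7174 0.0850; -0.1059 -0.0777 0.2573]  nu=[3.4375, 1.6807, 0.3353]  x^+=[1.2929, 2.6187, -1.7407]  P^+=[0.1472 -0.0026 0.0062; -0.0026 0.1108 0.0177; 0.0062 0.0177 0.1176]

K[1,1] = 0.7174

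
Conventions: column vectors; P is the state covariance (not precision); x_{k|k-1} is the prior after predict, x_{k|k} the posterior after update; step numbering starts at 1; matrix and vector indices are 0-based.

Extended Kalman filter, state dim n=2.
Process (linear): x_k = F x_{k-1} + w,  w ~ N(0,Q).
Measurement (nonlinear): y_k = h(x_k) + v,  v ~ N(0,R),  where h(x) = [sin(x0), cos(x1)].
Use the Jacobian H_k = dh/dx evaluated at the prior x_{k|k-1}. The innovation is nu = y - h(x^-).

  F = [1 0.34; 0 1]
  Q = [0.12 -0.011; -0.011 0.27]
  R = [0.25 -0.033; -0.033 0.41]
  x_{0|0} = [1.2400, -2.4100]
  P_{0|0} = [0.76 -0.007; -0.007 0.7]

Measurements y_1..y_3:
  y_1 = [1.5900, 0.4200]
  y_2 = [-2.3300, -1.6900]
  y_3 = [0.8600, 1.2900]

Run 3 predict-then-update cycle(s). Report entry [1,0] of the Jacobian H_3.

H_jac[1,0] = 0.0000

step 1: x^-=[0.4206, -2.4100]  P^-=[0.9562 0.2200; 0.2200 0.9700]  H_jac=[0.9128 0.0000; 0.0000 0.6681]  S=[1.0468 0.1012; 0.1012 0.8429]  K=[0.8266 0.0752; 0.1189 0.7545]  nu=[1.1817, 1.1641]  x^+=[1.4849, -1.3911]  P^+=[0.2237 0.0053; 0.0053 0.4572]
step 2: x^-=[1.0119, -1.3911]  P^-=[0.4001 0.1497; 0.1497 0.7272]  H_jac=[0.5303 0.0000; 0.0000 0.9839]  S=[0.3625 0.0451; 0.0451 1.1140]  K=[0.5717 0.1091; 0.1398 0.6366]  nu=[-3.1778, -1.8687]  x^+=[-1.0088, -3.0250]  P^+=[0.2627 0.0263; 0.0263 0.2606]
step 3: x^-=[-2.0373, -3.0250]  P^-=[0.4307 0.1039; 0.1039 0.5306]  H_jac=[-0.4497 0.0000; 0.0000 0.1163]  S=[0.3371 -0.0384; -0.0384 0.4172]  K=[-0.5774 -0.0242; -0.1230 0.1366]  nu=[1.7532, 2.2832]  x^+=[-3.1048, -2.9288]  P^+=[0.3192 0.0784; 0.0784 0.5164]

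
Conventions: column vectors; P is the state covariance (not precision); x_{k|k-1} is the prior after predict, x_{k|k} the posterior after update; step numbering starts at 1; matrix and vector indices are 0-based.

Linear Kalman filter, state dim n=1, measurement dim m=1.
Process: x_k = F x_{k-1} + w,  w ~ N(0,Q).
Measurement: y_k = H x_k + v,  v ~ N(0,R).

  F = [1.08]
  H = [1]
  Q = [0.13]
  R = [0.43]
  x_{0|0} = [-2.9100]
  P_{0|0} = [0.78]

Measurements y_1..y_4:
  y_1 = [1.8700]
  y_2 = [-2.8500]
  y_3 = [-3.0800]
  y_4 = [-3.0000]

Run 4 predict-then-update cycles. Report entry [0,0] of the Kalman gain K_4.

step 1: x^-=[-3.1428]  P^-=[1.0398]  S=[1.4698]  K=[0.7074]  nu=[5.0128]  x^+=[0.4035]  P^+=[0.3042]
step 2: x^-=[0.4357]  P^-=[0.4848]  S=[0.9148]  K=[0.5300]  nu=[-3.2857]  x^+=[-1.3056]  P^+=[0.2279]
step 3: x^-=[-1.4100]  P^-=[0.3958]  S=[0.8258]  K=[0.4793]  nu=[-1.6700]  x^+=[-2.2104]  P^+=[0.2061]
step 4: x^-=[-2.3873]  P^-=[0.3704]  S=[0.8004]  K=[0.4628]  nu=[-0.6127]  x^+=[-2.6708]  P^+=[0.1990]

K[0,0] = 0.4628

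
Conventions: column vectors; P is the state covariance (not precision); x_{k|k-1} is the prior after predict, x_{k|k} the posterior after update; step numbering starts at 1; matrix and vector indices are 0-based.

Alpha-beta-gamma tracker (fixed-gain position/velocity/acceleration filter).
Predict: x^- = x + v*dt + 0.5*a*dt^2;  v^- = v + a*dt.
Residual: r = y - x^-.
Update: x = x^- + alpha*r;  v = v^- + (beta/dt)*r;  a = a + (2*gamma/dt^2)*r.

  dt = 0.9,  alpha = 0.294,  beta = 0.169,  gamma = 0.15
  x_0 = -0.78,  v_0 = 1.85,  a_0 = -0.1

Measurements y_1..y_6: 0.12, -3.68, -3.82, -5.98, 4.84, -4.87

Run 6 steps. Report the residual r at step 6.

resid = 7.2317

step 1: x_pred=0.8445  r=-0.7245  x^+=0.6315  v^+=1.6240  a^+=-0.3683
step 2: x_pred=1.9439  r=-5.6239  x^+=0.2905  v^+=0.2364  a^+=-2.4513
step 3: x_pred=-0.4895  r=-3.3305  x^+=-1.4687  v^+=-2.5951  a^+=-3.6848
step 4: x_pred=-5.2966  r=-0.6834  x^+=-5.4975  v^+=-6.0397  a^+=-3.9379
step 5: x_pred=-12.5281  r=17.3681  x^+=-7.4219  v^+=-6.3225  a^+=2.4948
step 6: x_pred=-12.1017  r=7.2317  x^+=-9.9756  v^+=-2.7192  a^+=5.1732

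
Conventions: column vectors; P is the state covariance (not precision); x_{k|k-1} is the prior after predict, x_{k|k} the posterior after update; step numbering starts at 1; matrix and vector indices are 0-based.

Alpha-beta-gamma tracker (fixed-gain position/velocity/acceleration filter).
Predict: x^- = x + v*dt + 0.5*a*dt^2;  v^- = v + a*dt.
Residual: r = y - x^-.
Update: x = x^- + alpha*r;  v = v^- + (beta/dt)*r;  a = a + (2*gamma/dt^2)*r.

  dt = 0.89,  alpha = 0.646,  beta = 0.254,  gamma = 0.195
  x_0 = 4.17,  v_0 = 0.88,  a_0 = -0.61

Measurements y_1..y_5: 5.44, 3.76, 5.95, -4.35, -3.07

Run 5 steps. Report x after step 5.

x_post = -4.0404

step 1: x_pred=4.7116  r=0.7284  x^+=5.1821  v^+=0.5450  a^+=-0.2514
step 2: x_pred=5.5676  r=-1.8076  x^+=4.3999  v^+=-0.1946  a^+=-1.1414
step 3: x_pred=3.7746  r=2.1754  x^+=5.1799  v^+=-0.5896  a^+=-0.0703
step 4: x_pred=4.6273  r=-8.9773  x^+=-1.1720  v^+=-3.2143  a^+=-4.4904
step 5: x_pred=-5.8111  r=2.7411  x^+=-4.0404  v^+=-6.4284  a^+=-3.1408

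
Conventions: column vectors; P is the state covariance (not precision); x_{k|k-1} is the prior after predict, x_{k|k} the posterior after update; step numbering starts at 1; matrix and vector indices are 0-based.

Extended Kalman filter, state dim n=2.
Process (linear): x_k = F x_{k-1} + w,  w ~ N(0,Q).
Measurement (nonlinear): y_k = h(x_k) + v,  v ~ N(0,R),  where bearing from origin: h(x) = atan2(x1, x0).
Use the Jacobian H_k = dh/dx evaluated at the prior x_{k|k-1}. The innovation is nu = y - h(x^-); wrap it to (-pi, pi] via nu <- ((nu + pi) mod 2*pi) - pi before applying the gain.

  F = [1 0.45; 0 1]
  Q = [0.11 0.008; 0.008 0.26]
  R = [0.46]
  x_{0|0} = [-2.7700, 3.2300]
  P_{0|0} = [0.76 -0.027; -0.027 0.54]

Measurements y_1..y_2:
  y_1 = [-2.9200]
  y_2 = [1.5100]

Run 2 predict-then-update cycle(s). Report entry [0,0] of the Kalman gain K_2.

step 1: x^-=[-1.3165, 3.2300]  P^-=[0.9551 0.2240; 0.2240 0.8000]  H_jac=[-0.2655 -0.1082]  S=[0.5496]  K=[-0.5055; -0.2657]  nu=[1.4054]  x^+=[-2.0269, 2.8565]  P^+=[0.8146 0.1502; 0.1502 0.7612]
step 2: x^-=[-0.7415, 2.8565]  P^-=[1.2139 0.5007; 0.5007 1.0212]  H_jac=[-0.3280 -0.0851]  S=[0.6259]  K=[-0.7042; -0.4012]  nu=[-0.3148]  x^+=[-0.5198, 2.9828]  P^+=[0.9036 0.3239; 0.3239 0.9204]

K[0,0] = -0.7042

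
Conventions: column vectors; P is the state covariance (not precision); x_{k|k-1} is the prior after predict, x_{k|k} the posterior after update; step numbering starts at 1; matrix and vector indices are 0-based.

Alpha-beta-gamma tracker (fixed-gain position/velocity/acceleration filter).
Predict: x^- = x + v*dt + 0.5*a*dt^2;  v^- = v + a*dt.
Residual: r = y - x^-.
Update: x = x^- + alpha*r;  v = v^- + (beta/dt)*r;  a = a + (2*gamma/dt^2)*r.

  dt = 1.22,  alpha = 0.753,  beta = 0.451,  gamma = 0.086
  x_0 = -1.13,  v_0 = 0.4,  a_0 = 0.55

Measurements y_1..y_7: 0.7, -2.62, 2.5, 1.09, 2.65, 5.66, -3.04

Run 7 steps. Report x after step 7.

step 1: x_pred=-0.2327  r=0.9327  x^+=0.4696  v^+=1.4158  a^+=0.6578
step 2: x_pred=2.6864  r=-5.3064  x^+=-1.3093  v^+=0.2567  a^+=0.0446
step 3: x_pred=-0.9630  r=3.4630  x^+=1.6446  v^+=1.5912  a^+=0.4448
step 4: x_pred=3.9169  r=-2.8269  x^+=1.7882  v^+=1.0888  a^+=0.1181
step 5: x_pred=3.2045  r=-0.5545  x^+=2.7869  v^+=1.0279  a^+=0.0540
step 6: x_pred=4.0812  r=1.5788  x^+=5.2700  v^+=1.6774  a^+=0.2365
step 7: x_pred=7.4925  r=-10.5325  x^+=-0.4385  v^+=-1.9276  a^+=-0.9807

x_post = -0.4385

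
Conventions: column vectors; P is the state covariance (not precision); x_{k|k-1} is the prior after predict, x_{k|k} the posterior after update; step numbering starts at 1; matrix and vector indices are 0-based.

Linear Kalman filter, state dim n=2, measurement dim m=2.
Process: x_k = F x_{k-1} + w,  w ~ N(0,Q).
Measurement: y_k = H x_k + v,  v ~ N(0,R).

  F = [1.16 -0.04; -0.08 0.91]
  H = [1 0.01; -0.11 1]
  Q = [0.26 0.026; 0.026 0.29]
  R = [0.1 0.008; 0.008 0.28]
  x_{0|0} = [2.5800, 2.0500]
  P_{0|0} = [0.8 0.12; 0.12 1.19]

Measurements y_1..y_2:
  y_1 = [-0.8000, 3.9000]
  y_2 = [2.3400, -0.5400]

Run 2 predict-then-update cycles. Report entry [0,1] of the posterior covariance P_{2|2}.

step 1: x^-=[2.9108, 1.6591]  P^-=[1.3272 0.0355; 0.0355 1.2631]  S=[1.4281 -0.0899; -0.0899 1.5513]  K=[0.9285 -0.0174; 0.0851 0.8166]  nu=[-3.7274, 2.5611]  x^+=[-0.5948, 3.4333]  P^+=[0.0926 0.0127; 0.0127 0.2307]
step 2: x^-=[-0.8273, 3.1719]  P^-=[0.3838 0.0225; 0.0225 0.4798]  S=[0.4843 -0.0069; -0.0069 0.7595]  K=[0.7927 -0.0187; 0.0654 0.6291]  nu=[3.1356, -3.8029]  x^+=[1.7293, 0.9846]  P^+=[0.0790 0.0098; 0.0098 0.1777]

P_post[0,1] = 0.0098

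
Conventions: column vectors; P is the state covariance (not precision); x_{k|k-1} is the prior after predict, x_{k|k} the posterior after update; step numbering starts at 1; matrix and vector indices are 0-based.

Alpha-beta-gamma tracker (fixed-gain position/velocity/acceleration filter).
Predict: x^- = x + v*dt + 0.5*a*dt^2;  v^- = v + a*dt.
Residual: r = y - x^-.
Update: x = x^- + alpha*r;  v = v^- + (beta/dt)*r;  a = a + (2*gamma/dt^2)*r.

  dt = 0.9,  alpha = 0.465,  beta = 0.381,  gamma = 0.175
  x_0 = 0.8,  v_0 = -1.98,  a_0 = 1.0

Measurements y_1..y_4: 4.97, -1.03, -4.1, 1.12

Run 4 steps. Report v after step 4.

step 1: x_pred=-0.5770  r=5.5470  x^+=2.0024  v^+=1.2682  a^+=3.3969
step 2: x_pred=4.5195  r=-5.5495  x^+=1.9390  v^+=1.9761  a^+=0.9989
step 3: x_pred=4.1220  r=-8.2220  x^+=0.2988  v^+=-0.6055  a^+=-2.5538
step 4: x_pred=-1.2805  r=2.4005  x^+=-0.1642  v^+=-1.8877  a^+=-1.5166

v_post = -1.8877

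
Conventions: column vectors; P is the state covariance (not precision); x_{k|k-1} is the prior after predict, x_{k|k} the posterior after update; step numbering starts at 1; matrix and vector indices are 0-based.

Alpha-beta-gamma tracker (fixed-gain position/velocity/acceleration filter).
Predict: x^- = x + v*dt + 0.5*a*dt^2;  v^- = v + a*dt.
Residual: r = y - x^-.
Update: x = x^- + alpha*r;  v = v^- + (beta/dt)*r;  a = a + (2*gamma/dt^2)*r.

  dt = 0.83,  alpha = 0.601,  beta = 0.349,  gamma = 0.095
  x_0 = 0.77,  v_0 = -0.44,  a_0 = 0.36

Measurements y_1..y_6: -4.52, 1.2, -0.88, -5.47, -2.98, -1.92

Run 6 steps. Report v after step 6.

v_post = 0.1348

step 1: x_pred=0.5288  r=-5.0488  x^+=-2.5055  v^+=-2.2641  a^+=-1.0325
step 2: x_pred=-4.7404  r=5.9404  x^+=-1.1702  v^+=-0.6233  a^+=0.6059
step 3: x_pred=-1.4788  r=0.5988  x^+=-1.1189  v^+=0.1314  a^+=0.7711
step 4: x_pred=-0.7442  r=-4.7258  x^+=-3.5844  v^+=-1.2157  a^+=-0.5323
step 5: x_pred=-4.7768  r=1.7968  x^+=-3.6969  v^+=-0.9020  a^+=-0.0368
step 6: x_pred=-4.4582  r=2.5382  x^+=-2.9328  v^+=0.1348  a^+=0.6633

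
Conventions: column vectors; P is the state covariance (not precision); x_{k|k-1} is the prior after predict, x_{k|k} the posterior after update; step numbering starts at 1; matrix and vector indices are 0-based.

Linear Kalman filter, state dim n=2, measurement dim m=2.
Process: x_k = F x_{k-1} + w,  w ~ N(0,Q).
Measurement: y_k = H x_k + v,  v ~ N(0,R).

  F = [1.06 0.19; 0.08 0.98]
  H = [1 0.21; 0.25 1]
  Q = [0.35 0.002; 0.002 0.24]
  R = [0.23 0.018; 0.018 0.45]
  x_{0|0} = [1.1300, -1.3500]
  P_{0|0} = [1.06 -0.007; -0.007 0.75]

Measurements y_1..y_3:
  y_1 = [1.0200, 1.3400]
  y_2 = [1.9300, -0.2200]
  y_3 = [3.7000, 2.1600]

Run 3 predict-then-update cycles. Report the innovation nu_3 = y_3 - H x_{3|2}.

step 1: x^-=[0.9413, -1.2326]  P^-=[1.5653 0.2242; 0.2242 0.9660]  S=[1.9320 0.8481; 0.8481 1.6259]  K=[0.8669 -0.0736; -0.0712 0.6657]  nu=[0.3375, 2.3373]  x^+=[1.0618, 0.2994]  P^+=[0.2129 -0.0708; -0.0708 0.3160]
step 2: x^-=[1.1824, 0.3783]  P^-=[0.5721 0.0043; 0.0043 0.5337]  S=[0.8275 0.2777; 0.2777 1.0217]  K=[0.7087 -0.0484; -0.0385 0.5339]  nu=[0.6681, -0.8939]  x^+=[1.6992, -0.1247]  P^+=[0.1731 -0.0523; -0.0523 0.2527]
step 3: x^-=[1.7775, 0.0137]  P^-=[0.5326 0.0086; 0.0086 0.4756]  S=[0.7872 0.2601; 0.2601 0.9631]  K=[0.6920 -0.0397; -0.0286 0.5037]  nu=[1.9196, 1.7019]  x^+=[3.0383, 0.8161]  P^+=[0.1684 -0.0475; -0.0475 0.2380]

innov = [1.9196, 1.7019]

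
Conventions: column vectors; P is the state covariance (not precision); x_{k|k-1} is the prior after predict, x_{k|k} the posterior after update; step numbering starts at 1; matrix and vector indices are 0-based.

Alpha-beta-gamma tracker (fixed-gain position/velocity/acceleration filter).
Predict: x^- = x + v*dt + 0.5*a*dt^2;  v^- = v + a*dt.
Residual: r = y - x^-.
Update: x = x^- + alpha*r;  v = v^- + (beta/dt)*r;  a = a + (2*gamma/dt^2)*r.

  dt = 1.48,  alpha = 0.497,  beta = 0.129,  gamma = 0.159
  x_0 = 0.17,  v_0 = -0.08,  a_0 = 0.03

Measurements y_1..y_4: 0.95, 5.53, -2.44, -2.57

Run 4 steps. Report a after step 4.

step 1: x_pred=0.0845  r=0.8655  x^+=0.5146  v^+=0.0398  a^+=0.1557
step 2: x_pred=0.7441  r=4.7859  x^+=3.1227  v^+=0.6874  a^+=0.8505
step 3: x_pred=5.0714  r=-7.5114  x^+=1.3382  v^+=1.2914  a^+=-0.2400
step 4: x_pred=2.9866  r=-5.5566  x^+=0.2250  v^+=0.4518  a^+=-1.0467

a_post = -1.0467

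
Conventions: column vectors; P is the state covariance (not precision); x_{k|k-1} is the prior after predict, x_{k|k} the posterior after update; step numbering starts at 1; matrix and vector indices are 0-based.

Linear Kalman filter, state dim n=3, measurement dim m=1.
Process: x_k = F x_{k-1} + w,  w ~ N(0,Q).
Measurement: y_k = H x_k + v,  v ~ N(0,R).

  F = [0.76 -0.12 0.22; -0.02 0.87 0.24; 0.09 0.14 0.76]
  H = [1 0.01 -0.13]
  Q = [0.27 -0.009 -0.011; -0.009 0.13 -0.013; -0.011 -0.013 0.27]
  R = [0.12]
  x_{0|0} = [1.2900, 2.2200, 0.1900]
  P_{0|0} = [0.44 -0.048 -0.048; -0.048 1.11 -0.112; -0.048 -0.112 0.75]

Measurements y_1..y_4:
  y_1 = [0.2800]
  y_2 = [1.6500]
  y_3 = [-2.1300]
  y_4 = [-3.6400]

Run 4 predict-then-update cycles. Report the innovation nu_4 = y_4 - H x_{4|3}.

innov = [-2.5201]

step 1: x^-=[0.7558, 1.9512, 0.5713]  P^-=[0.5750 -0.1506 0.0993; -0.1506 0.9689 0.1765; 0.0993 0.1765 0.6969]  S=[0.6776]  K=[0.8273; -0.2418; 0.0155]  nu=[-0.4210]  x^+=[0.4075, 2.0530, 0.5648]  P^+=[0.1112 -0.0150 0.0906; -0.0150 0.9293 0.1790; 0.0906 0.1790 0.6967]
step 2: x^-=[0.1876, 1.9135, 0.7533]  P^-=[0.4049 -0.0357 0.1394; -0.0357 0.9480 0.3509; 0.1394 0.3509 0.7417]  S=[0.4997]  K=[0.7734; -0.1437; 0.0930]  nu=[1.5412]  x^+=[1.3795, 1.6921, 0.8967]  P^+=[0.1061 0.0199 0.1034; 0.0199 0.9376 0.3576; 0.1034 0.3576 0.7373]
step 3: x^-=[1.0427, 1.6597, 1.0425]  P^-=[0.3925 0.0202 0.1459; 0.0202 1.0298 0.4861; 0.1459 0.4861 0.8059]  S=[0.4875]  K=[0.7668; -0.0671; 0.0943]  nu=[-3.0537]  x^+=[-1.2988, 1.8647, 0.7545]  P^+=[0.1059 0.0453 0.1106; 0.0453 1.0277 0.4892; 0.1106 0.4892 0.8015]
step 4: x^-=[-1.0449, 1.8294, 0.7176]  P^-=[0.3877 0.0537 0.1539; 0.0537 1.1557 0.6022; 0.1539 0.6022 0.8743]  S=[0.4821]  K=[0.7638; -0.0270; 0.0959]  nu=[-2.5201]  x^+=[-2.9698, 1.8975, 0.4759]  P^+=[0.1064 0.0636 0.1186; 0.0636 1.1553 0.6034; 0.1186 0.6034 0.8699]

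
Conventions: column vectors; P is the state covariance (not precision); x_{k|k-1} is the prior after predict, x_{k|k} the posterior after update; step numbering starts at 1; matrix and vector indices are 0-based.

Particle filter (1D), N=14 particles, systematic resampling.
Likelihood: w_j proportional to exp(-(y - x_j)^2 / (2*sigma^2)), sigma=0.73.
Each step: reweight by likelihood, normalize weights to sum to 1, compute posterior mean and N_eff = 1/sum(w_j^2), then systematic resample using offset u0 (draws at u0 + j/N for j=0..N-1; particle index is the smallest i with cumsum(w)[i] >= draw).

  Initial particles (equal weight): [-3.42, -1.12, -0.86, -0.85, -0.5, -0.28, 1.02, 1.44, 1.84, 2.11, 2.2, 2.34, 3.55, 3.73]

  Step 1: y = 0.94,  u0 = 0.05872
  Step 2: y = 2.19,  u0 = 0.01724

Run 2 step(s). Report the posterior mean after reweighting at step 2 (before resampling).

step 1: w=[0.0000, 0.0055, 0.0140, 0.0145, 0.0418, 0.0723, 0.2904, 0.2311, 0.1366, 0.0809, 0.0659, 0.0465, 0.0005, 0.0002]  mean=1.2357  Neff=5.6539  idx=[4, 5, 6, 6, 6, 6, 7, 7, 7, 8, 8, 9, 10, 11]
step 2: w=[0.0001, 0.0004, 0.0362, 0.0362, 0.0362, 0.0362, 0.0772, 0.0772, 0.0772, 0.1167, 0.1167, 0.1302, 0.1309, 0.1282]  mean=1.7735  Neff=9.9091  idx=[2, 4, 6, 7, 8, 8, 9, 10, 10, 11, 11, 12, 13, 13]

post_mean = 1.7735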